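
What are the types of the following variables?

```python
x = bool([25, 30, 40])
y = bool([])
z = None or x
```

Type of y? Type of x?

bool() returns bool; bool() returns bool

bool, bool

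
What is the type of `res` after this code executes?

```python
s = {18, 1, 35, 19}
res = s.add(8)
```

set.add() returns None (mutates in place)

NoneType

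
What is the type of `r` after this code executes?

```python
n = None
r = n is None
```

'is' comparison returns bool

bool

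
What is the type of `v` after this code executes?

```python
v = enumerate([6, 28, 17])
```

enumerate() returns an enumerate iterator object

enumerate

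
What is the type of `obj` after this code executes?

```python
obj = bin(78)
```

bin() returns str representation

str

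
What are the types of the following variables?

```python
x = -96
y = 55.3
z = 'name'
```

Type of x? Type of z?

x is int; z is str

int, str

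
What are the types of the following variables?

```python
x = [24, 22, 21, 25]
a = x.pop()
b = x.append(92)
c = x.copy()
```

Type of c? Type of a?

list.copy() returns list; list.pop() returns the element (int)

list, int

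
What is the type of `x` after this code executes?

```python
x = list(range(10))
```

list(range(...)) returns list

list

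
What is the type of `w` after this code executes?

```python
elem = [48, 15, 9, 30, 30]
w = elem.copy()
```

list.copy() returns list

list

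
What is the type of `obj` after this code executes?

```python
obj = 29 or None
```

'or' returns first truthy value (29, int)

int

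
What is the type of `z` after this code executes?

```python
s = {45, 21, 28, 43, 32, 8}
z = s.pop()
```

Popping from a set of ints returns int

int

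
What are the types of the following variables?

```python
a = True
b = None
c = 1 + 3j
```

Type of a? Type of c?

a is bool; c is complex

bool, complex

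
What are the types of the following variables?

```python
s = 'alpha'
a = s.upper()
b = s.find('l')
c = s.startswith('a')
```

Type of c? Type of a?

str.startswith() returns bool; str.upper() returns str

bool, str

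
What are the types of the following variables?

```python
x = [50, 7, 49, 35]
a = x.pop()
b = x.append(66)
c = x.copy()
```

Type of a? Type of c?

list.pop() returns the element (int); list.copy() returns list

int, list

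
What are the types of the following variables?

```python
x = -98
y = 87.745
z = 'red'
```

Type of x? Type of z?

x is int; z is str

int, str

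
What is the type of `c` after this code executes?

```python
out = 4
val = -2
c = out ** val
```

int ** negative int returns float

float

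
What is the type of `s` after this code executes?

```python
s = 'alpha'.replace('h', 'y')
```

str.replace() returns str

str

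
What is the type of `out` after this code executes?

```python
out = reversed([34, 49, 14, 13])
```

reversed() on a list returns a list_reverseiterator

list_reverseiterator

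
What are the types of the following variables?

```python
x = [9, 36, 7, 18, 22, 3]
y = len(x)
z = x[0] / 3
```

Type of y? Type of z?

len() returns int; int / int returns float

int, float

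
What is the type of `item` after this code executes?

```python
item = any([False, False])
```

any() returns bool

bool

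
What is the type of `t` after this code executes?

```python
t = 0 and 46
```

'and' returns the first falsy value (0, which is int)

int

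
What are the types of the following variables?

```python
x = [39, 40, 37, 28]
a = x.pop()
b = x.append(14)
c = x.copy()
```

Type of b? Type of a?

list.append() returns None; list.pop() returns the element (int)

NoneType, int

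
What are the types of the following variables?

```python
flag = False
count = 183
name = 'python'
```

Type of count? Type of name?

count is int; name is str

int, str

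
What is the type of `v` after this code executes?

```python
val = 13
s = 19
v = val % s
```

int % int returns int (13 % 19 = 13)

int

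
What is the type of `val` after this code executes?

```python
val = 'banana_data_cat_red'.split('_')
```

str.split() returns list

list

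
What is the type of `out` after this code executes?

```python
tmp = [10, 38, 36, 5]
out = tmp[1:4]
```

Slicing a list always returns a list

list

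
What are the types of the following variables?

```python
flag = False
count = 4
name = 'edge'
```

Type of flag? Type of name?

flag is bool; name is str

bool, str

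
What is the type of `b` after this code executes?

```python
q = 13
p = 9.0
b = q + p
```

int + float returns float (13 + 9.0 = 22.0)

float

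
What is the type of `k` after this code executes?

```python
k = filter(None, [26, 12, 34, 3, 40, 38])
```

filter() returns a filter iterator object

filter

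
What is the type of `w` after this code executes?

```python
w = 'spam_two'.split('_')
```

str.split() returns list

list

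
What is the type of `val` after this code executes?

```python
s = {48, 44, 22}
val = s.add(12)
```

set.add() returns None (mutates in place)

NoneType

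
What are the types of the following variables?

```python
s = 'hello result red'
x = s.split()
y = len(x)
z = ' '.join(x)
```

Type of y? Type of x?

len() returns int; str.split() returns list

int, list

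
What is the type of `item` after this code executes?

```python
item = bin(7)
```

bin() returns str representation

str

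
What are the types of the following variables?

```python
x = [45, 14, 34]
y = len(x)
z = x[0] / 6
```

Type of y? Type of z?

len() returns int; int / int returns float

int, float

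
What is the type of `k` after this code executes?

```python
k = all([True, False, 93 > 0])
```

all() returns bool

bool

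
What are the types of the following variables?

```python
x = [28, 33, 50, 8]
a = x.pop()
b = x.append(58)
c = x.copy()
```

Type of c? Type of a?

list.copy() returns list; list.pop() returns the element (int)

list, int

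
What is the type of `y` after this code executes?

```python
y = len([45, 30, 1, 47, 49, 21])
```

len() always returns int

int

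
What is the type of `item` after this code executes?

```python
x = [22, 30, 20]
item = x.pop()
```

list.pop() returns the popped element (int here)

int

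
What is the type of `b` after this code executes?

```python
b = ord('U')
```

ord() returns int (Unicode code point)

int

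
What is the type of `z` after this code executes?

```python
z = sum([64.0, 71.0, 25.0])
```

sum() of floats returns float

float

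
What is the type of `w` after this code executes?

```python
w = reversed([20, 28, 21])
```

reversed() on a list returns a list_reverseiterator

list_reverseiterator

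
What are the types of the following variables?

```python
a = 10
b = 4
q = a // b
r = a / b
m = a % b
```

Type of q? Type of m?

int // int returns int; int % int returns int

int, int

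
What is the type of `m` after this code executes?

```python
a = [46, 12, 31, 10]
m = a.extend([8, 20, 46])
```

list.extend() returns None

NoneType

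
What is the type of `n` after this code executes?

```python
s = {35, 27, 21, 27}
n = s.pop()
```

Popping from a set of ints returns int

int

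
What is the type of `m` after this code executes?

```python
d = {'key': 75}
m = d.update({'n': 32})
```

dict.update() returns None

NoneType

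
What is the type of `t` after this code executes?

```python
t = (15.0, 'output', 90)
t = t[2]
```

Index 2 of tuple is 90 which is int

int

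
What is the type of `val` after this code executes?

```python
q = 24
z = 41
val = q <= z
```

Comparison operators return bool

bool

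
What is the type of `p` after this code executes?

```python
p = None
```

None has type NoneType

NoneType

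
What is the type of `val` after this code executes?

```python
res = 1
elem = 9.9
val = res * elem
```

int * float returns float (1 * 9.9 = 9.9)

float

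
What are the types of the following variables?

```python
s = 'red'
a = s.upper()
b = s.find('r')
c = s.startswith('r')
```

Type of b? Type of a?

str.find() returns int; str.upper() returns str

int, str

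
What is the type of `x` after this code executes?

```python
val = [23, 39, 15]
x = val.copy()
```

list.copy() returns list

list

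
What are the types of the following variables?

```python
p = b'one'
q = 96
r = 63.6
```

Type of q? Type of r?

q is int; r is float

int, float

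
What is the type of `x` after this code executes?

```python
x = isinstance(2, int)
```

isinstance() returns bool

bool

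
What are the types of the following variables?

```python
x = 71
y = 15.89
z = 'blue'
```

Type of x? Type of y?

x is int; y is float

int, float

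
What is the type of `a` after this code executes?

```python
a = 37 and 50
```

'and' returns the last value when all truthy (50, which is int)

int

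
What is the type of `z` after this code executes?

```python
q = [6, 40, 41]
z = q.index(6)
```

list.index() returns int

int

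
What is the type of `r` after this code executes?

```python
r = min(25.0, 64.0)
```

min() of floats returns float

float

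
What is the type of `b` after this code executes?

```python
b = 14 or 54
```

'or' returns the first truthy value (14, which is int)

int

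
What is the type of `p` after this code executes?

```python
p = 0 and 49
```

'and' returns the first falsy value (0, which is int)

int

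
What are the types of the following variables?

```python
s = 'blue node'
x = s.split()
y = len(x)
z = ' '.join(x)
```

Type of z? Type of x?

str.join() returns str; str.split() returns list

str, list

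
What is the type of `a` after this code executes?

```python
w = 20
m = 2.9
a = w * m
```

int * float returns float (20 * 2.9 = 58.0)

float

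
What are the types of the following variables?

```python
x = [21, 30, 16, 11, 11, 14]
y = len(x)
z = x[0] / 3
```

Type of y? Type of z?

len() returns int; int / int returns float

int, float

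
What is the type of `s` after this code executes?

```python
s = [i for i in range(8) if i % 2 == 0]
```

A list comprehension [...] produces a list

list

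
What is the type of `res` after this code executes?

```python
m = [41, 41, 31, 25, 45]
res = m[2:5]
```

Slicing a list always returns a list

list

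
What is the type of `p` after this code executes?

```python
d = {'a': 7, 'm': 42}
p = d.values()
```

.values() returns a dict_values view object

dict_values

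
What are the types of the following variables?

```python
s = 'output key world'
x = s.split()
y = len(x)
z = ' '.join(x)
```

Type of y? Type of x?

len() returns int; str.split() returns list

int, list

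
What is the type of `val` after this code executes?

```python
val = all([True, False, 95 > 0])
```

all() returns bool

bool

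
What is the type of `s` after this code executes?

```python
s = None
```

None has type NoneType

NoneType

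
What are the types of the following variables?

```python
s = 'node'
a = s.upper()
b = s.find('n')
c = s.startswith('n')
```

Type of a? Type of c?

str.upper() returns str; str.startswith() returns bool

str, bool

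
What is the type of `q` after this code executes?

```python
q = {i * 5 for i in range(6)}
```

A set comprehension {expr for x in iterable} produces a set

set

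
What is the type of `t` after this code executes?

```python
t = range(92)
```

range() returns a range object

range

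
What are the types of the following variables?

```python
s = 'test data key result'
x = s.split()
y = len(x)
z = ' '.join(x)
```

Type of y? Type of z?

len() returns int; str.join() returns str

int, str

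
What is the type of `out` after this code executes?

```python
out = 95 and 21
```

'and' returns the last value when all truthy (21, which is int)

int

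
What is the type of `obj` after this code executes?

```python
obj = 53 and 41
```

'and' returns the last value when all truthy (41, which is int)

int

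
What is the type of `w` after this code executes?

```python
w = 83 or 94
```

'or' returns the first truthy value (83, which is int)

int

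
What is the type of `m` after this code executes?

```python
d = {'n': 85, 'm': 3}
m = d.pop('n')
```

dict.pop() returns the value (int)

int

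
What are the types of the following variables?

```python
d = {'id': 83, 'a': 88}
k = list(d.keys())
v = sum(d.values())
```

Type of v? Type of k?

sum of int values returns int; list(...) returns list

int, list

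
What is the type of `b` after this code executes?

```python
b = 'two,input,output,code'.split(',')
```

str.split() returns list

list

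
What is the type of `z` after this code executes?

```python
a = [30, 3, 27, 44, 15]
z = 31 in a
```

'in' operator returns bool

bool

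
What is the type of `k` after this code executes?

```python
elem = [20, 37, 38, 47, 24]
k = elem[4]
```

Indexing a list of ints returns int (elem[4] = 24)

int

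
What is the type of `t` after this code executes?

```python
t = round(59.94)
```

round() with no ndigits arg returns int

int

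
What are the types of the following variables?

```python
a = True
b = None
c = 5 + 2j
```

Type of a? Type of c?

a is bool; c is complex

bool, complex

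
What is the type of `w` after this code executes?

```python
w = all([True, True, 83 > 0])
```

all() returns bool

bool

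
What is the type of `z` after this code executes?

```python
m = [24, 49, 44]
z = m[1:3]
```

Slicing a list always returns a list

list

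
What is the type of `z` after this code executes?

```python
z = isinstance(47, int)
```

isinstance() returns bool

bool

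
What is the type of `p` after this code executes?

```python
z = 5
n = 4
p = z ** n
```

int ** positive int returns int (5 ** 4 = 625)

int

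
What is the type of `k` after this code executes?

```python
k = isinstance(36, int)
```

isinstance() returns bool

bool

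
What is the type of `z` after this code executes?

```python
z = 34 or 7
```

'or' returns the first truthy value (34, which is int)

int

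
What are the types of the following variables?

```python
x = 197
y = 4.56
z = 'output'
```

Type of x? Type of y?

x is int; y is float

int, float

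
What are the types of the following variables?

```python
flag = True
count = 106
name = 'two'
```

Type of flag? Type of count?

flag is bool; count is int

bool, int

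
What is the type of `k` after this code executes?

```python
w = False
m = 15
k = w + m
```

bool + int returns int (False is 0, so 0 + 15 = 15)

int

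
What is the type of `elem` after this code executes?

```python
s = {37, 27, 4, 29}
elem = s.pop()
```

Popping from a set of ints returns int

int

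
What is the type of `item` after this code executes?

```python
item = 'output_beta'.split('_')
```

str.split() returns list

list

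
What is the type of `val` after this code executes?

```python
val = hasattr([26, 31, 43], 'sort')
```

hasattr() returns bool

bool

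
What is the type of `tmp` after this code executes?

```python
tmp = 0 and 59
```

'and' returns the first falsy value (0, which is int)

int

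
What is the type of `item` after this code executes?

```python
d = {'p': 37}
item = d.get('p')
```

dict.get() returns the value (int) when key is found

int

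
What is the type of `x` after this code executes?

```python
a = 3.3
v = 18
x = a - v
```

float - int returns float (3.3 - 18 = -14.7)

float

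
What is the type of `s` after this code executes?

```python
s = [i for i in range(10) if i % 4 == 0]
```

A list comprehension [...] produces a list

list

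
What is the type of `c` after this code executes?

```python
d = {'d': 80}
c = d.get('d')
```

dict.get() returns the value (int) when key is found

int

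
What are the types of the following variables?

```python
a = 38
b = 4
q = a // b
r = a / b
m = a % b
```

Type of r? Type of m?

int / int returns float; int % int returns int

float, int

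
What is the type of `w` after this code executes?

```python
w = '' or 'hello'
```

'or' returns first truthy value ('hello', which is str)

str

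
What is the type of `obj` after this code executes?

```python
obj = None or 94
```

'or' with None returns the other value (94, int)

int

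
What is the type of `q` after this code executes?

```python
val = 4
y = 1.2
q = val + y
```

int + float returns float (4 + 1.2 = 5.2)

float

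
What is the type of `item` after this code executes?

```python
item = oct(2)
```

oct() returns str representation

str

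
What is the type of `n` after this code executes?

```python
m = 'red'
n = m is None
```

'is' comparison returns bool

bool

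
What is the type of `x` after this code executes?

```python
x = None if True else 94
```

Ternary: condition is True, if branch (None) taken → NoneType

NoneType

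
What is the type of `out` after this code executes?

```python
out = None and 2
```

'and' returns first falsy value (None)

NoneType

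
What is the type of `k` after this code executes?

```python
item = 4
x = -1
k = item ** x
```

int ** negative int returns float

float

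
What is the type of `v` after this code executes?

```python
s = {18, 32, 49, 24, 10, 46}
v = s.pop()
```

Popping from a set of ints returns int

int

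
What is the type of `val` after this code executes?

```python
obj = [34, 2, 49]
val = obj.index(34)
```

list.index() returns int

int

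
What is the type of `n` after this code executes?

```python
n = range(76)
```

range() returns a range object

range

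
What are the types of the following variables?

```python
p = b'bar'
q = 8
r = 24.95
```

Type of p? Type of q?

p is bytes; q is int

bytes, int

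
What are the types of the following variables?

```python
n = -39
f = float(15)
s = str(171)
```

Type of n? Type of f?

n is int; f is float

int, float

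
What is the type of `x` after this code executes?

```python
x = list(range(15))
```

list(range(...)) returns list

list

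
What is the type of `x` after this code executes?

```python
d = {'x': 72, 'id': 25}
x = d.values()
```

.values() returns a dict_values view object

dict_values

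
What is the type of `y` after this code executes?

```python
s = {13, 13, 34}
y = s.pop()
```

Popping from a set of ints returns int

int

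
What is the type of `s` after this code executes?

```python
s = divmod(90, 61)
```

divmod() returns a tuple (quotient, remainder)

tuple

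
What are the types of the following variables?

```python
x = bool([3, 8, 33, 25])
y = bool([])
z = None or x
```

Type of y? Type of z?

bool() returns bool; None or <bool> returns the bool

bool, bool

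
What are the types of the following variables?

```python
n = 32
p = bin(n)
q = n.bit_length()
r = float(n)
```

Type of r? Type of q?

float() returns float; int.bit_length() returns int

float, int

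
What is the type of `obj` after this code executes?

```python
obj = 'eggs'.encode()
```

str.encode() returns bytes

bytes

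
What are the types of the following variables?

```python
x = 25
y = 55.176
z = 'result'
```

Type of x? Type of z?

x is int; z is str

int, str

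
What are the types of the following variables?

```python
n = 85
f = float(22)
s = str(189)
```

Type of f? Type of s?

f is float; s is str

float, str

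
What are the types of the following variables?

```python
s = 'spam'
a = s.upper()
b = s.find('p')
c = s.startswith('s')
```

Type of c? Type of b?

str.startswith() returns bool; str.find() returns int

bool, int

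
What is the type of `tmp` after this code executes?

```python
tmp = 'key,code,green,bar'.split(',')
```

str.split() returns list

list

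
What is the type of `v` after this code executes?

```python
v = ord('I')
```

ord() returns int (Unicode code point)

int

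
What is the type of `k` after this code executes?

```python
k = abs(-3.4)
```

abs() of float returns float

float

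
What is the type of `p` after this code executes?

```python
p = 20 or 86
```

'or' returns the first truthy value (20, which is int)

int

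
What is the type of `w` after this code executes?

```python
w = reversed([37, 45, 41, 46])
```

reversed() on a list returns a list_reverseiterator

list_reverseiterator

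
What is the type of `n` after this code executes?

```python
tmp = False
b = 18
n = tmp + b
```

bool + int returns int (False is 0, so 0 + 18 = 18)

int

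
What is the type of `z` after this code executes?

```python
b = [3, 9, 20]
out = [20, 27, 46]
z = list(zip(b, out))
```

list(zip(...)) returns a list of tuples

list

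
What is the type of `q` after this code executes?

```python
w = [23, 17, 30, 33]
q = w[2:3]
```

Slicing a list always returns a list

list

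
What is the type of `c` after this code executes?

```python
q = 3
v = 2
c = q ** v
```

int ** positive int returns int (3 ** 2 = 9)

int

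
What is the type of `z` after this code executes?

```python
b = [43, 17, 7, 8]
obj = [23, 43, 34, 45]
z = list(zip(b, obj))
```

list(zip(...)) returns a list of tuples

list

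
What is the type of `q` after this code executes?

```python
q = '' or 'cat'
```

'or' returns first truthy value ('cat', which is str)

str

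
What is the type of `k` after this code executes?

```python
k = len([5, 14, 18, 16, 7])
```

len() always returns int

int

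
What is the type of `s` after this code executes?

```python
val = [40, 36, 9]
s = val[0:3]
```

Slicing a list always returns a list

list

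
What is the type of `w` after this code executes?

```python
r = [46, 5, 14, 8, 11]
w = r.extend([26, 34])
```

list.extend() returns None

NoneType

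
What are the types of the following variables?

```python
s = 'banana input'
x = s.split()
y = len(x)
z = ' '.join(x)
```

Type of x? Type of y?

str.split() returns list; len() returns int

list, int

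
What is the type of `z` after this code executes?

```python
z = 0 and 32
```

'and' returns the first falsy value (0, which is int)

int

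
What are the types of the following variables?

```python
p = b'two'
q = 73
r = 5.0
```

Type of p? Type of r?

p is bytes; r is float

bytes, float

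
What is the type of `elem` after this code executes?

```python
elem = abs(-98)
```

abs() of int returns int

int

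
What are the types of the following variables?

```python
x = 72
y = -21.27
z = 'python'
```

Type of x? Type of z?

x is int; z is str

int, str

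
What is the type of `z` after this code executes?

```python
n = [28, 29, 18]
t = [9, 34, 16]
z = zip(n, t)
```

zip() returns a zip iterator object

zip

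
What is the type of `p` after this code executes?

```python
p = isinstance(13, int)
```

isinstance() returns bool

bool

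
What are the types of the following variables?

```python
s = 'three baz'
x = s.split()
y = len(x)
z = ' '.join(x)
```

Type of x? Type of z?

str.split() returns list; str.join() returns str

list, str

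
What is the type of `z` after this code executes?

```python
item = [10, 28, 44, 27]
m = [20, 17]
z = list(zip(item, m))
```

list(zip(...)) returns a list of tuples

list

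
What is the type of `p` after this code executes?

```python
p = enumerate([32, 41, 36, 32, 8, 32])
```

enumerate() returns an enumerate iterator object

enumerate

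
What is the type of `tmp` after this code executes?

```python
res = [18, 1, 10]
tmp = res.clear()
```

list.clear() returns None

NoneType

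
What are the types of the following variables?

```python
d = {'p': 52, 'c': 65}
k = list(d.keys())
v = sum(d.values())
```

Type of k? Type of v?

list(...) returns list; sum of int values returns int

list, int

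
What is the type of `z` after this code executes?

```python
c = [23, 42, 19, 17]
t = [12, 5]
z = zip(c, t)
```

zip() returns a zip iterator object

zip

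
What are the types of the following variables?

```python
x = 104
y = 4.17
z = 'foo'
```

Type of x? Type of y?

x is int; y is float

int, float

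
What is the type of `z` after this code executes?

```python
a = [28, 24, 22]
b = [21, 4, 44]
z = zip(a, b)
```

zip() returns a zip iterator object

zip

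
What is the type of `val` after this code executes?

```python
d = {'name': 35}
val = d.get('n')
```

dict.get() returns None when key 'n' is not found and no default given

NoneType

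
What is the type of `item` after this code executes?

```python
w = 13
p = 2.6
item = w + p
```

int + float returns float (13 + 2.6 = 15.6)

float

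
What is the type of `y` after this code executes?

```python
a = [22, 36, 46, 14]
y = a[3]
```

Indexing a list of ints returns int (a[3] = 14)

int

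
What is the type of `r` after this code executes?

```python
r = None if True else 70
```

Ternary: condition is True, if branch (None) taken → NoneType

NoneType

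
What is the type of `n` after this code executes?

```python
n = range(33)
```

range() returns a range object

range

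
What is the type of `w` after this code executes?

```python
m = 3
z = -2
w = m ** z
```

int ** negative int returns float

float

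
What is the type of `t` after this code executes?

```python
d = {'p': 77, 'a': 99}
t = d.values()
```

.values() returns a dict_values view object

dict_values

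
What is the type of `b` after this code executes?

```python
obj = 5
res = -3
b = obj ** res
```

int ** negative int returns float

float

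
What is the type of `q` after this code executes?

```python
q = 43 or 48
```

'or' returns the first truthy value (43, which is int)

int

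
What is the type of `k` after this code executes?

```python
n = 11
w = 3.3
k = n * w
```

int * float returns float (11 * 3.3 = 36.3)

float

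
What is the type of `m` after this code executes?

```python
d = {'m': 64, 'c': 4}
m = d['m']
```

Accessing dict[str, int] with key 'm' returns int value 64

int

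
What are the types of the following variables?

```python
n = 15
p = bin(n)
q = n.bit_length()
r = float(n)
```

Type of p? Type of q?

bin() returns str; int.bit_length() returns int

str, int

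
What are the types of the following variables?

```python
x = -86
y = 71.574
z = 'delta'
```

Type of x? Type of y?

x is int; y is float

int, float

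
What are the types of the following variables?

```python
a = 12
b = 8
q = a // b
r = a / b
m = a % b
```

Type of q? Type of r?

int // int returns int; int / int returns float

int, float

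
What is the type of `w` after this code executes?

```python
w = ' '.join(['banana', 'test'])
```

str.join() returns str

str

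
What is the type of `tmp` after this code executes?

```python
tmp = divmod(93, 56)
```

divmod() returns a tuple (quotient, remainder)

tuple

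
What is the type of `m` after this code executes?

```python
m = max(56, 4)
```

max() of ints returns int

int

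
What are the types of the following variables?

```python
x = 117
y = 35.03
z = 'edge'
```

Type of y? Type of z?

y is float; z is str

float, str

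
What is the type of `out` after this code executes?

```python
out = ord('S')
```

ord() returns int (Unicode code point)

int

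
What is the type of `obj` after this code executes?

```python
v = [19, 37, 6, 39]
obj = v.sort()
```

list.sort() returns None (sorts in place)

NoneType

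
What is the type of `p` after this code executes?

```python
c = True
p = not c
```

'not' always returns bool

bool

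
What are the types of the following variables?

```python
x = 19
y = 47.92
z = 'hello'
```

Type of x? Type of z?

x is int; z is str

int, str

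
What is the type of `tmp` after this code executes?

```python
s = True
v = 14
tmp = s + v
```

bool + int returns int (True is 1, so 1 + 14 = 15)

int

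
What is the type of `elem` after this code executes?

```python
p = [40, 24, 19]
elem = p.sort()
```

list.sort() returns None (sorts in place)

NoneType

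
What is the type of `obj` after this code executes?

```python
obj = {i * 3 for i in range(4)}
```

A set comprehension {expr for x in iterable} produces a set

set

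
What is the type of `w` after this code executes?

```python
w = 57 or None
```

'or' returns first truthy value (57, int)

int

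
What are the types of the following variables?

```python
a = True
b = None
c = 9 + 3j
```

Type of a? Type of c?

a is bool; c is complex

bool, complex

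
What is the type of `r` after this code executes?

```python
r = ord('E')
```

ord() returns int (Unicode code point)

int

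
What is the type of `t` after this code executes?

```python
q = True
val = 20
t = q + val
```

bool + int returns int (True is 1, so 1 + 20 = 21)

int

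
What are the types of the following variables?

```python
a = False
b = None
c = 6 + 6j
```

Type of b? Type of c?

b is NoneType; c is complex

NoneType, complex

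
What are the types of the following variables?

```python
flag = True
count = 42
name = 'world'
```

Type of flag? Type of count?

flag is bool; count is int

bool, int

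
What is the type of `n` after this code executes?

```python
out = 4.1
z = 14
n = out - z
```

float - int returns float (4.1 - 14 = -9.9)

float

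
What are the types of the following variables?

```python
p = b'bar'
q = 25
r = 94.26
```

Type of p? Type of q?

p is bytes; q is int

bytes, int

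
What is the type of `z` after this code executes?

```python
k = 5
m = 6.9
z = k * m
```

int * float returns float (5 * 6.9 = 34.5)

float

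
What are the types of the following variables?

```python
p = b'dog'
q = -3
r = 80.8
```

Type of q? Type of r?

q is int; r is float

int, float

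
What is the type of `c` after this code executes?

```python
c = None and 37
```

'and' returns first falsy value (None)

NoneType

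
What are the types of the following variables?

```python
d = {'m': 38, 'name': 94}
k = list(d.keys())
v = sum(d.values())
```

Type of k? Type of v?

list(...) returns list; sum of int values returns int

list, int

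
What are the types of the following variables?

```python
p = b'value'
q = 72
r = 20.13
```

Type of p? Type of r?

p is bytes; r is float

bytes, float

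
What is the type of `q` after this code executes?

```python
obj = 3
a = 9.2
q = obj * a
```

int * float returns float (3 * 9.2 = 27.6)

float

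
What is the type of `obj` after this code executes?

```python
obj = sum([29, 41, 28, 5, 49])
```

sum() of ints returns int

int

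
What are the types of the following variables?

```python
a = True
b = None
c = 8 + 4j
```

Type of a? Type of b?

a is bool; b is NoneType

bool, NoneType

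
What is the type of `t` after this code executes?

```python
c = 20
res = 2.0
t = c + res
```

int + float returns float (20 + 2.0 = 22.0)

float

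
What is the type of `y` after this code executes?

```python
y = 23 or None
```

'or' returns first truthy value (23, int)

int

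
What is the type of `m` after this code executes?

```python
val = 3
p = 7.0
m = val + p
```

int + float returns float (3 + 7.0 = 10.0)

float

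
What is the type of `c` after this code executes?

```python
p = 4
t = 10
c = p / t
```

int / int always returns float in Python 3 (4 / 10 = 0.4)

float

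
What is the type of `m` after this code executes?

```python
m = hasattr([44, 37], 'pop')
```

hasattr() returns bool

bool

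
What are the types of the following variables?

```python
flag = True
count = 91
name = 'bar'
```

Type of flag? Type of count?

flag is bool; count is int

bool, int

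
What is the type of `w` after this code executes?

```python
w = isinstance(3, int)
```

isinstance() returns bool

bool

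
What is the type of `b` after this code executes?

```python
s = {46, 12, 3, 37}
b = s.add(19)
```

set.add() returns None (mutates in place)

NoneType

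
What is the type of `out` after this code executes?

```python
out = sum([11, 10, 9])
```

sum() of ints returns int

int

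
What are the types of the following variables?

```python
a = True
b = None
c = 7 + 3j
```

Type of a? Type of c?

a is bool; c is complex

bool, complex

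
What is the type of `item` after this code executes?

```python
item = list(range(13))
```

list(range(...)) returns list

list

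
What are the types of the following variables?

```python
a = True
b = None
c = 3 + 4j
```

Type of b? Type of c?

b is NoneType; c is complex

NoneType, complex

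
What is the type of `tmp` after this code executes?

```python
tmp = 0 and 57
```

'and' returns the first falsy value (0, which is int)

int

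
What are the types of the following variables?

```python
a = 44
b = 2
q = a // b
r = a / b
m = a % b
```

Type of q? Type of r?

int // int returns int; int / int returns float

int, float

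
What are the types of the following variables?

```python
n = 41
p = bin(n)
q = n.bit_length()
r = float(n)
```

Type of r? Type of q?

float() returns float; int.bit_length() returns int

float, int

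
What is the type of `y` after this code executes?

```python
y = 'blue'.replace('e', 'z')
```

str.replace() returns str

str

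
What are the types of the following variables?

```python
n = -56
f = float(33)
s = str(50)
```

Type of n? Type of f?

n is int; f is float

int, float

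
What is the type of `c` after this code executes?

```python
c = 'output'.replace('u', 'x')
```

str.replace() returns str

str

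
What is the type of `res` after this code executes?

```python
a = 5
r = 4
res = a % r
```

int % int returns int (5 % 4 = 1)

int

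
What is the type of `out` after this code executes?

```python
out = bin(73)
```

bin() returns str representation

str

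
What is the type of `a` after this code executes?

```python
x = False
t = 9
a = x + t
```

bool + int returns int (False is 0, so 0 + 9 = 9)

int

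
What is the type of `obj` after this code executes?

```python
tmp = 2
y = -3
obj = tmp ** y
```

int ** negative int returns float

float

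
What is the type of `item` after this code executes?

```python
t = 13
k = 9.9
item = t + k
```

int + float returns float (13 + 9.9 = 22.9)

float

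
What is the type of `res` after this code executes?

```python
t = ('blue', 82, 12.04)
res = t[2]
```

Index 2 of tuple is 12.04 which is float

float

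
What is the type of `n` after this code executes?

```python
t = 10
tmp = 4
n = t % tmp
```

int % int returns int (10 % 4 = 2)

int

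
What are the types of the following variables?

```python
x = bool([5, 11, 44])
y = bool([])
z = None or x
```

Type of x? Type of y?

bool() returns bool; bool() returns bool

bool, bool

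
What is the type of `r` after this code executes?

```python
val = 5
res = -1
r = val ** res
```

int ** negative int returns float

float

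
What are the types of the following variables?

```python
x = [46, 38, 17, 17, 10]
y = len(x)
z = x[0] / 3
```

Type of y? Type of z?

len() returns int; int / int returns float

int, float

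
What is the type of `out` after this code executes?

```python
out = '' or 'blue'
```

'or' returns first truthy value ('blue', which is str)

str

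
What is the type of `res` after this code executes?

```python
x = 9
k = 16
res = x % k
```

int % int returns int (9 % 16 = 9)

int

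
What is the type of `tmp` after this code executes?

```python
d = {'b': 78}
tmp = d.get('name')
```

dict.get() returns None when key 'name' is not found and no default given

NoneType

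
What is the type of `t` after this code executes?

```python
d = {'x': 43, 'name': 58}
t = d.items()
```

dict.items() returns a dict_items view

dict_items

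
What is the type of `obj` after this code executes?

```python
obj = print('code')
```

print() returns None

NoneType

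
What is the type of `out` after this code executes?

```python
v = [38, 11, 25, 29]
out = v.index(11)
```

list.index() returns int

int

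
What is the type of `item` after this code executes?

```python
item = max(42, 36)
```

max() of ints returns int

int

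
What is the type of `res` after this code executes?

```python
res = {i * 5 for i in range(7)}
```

A set comprehension {expr for x in iterable} produces a set

set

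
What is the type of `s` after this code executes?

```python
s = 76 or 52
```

'or' returns the first truthy value (76, which is int)

int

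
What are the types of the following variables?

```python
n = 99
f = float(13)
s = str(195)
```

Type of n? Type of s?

n is int; s is str

int, str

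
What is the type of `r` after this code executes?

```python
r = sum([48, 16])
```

sum() of ints returns int

int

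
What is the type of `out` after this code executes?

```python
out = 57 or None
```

'or' returns first truthy value (57, int)

int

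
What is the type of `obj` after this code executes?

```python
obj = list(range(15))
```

list(range(...)) returns list

list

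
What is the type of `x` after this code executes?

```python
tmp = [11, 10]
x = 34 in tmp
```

'in' operator returns bool

bool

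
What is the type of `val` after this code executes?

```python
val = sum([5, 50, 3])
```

sum() of ints returns int

int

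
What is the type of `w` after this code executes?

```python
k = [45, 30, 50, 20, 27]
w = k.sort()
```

list.sort() returns None (sorts in place)

NoneType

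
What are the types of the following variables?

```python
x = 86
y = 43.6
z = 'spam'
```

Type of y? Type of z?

y is float; z is str

float, str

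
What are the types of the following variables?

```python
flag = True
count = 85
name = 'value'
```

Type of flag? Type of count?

flag is bool; count is int

bool, int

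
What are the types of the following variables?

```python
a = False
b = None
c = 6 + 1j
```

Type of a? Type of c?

a is bool; c is complex

bool, complex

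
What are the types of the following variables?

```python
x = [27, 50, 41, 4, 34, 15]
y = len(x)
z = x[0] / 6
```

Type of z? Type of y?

int / int returns float; len() returns int

float, int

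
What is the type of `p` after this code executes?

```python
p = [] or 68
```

'or' returns first truthy value (68, which is int)

int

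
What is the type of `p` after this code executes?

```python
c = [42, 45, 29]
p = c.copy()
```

list.copy() returns list

list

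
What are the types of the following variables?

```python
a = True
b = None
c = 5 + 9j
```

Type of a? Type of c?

a is bool; c is complex

bool, complex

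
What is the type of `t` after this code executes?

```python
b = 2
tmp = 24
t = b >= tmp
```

Comparison operators return bool

bool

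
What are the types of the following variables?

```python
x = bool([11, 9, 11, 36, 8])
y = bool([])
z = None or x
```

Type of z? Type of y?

None or <bool> returns the bool; bool() returns bool

bool, bool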